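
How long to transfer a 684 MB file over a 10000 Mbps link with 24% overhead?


Effective throughput = 10000 * (1 - 24/100) = 7600 Mbps
File size in Mb = 684 * 8 = 5472 Mb
Time = 5472 / 7600
Time = 0.72 seconds


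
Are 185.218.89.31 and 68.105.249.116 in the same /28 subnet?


Mask: 255.255.255.240
185.218.89.31 AND mask = 185.218.89.16
68.105.249.116 AND mask = 68.105.249.112
No, different subnets (185.218.89.16 vs 68.105.249.112)


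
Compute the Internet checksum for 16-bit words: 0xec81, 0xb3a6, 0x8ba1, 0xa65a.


Sum all words (with carry folding):
+ 0xec81 = 0xec81
+ 0xb3a6 = 0xa028
+ 0x8ba1 = 0x2bca
+ 0xa65a = 0xd224
One's complement: ~0xd224
Checksum = 0x2ddb


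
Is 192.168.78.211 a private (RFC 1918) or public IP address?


RFC 1918 private ranges:
  10.0.0.0/8 (10.0.0.0 - 10.255.255.255)
  172.16.0.0/12 (172.16.0.0 - 172.31.255.255)
  192.168.0.0/16 (192.168.0.0 - 192.168.255.255)
Private (in 192.168.0.0/16)


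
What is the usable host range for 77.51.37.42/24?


Network: 77.51.37.0
Broadcast: 77.51.37.255
First usable = network + 1
Last usable = broadcast - 1
Range: 77.51.37.1 to 77.51.37.254


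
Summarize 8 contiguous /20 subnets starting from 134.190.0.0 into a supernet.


Original prefix: /20
Number of subnets: 8 = 2^3
New prefix = 20 - 3 = 17
Supernet: 134.190.0.0/17


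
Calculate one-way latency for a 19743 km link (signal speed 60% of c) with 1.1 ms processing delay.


Speed = 0.6 * 3e5 km/s = 180000 km/s
Propagation delay = 19743 / 180000 = 0.1097 s = 109.6833 ms
Processing delay = 1.1 ms
Total one-way latency = 110.7833 ms


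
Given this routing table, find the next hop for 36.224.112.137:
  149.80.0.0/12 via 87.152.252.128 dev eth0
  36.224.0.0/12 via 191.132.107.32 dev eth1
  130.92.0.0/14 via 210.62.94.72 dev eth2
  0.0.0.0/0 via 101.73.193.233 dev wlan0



Longest prefix match for 36.224.112.137:
  /12 149.80.0.0: no
  /12 36.224.0.0: MATCH
  /14 130.92.0.0: no
  /0 0.0.0.0: MATCH
Selected: next-hop 191.132.107.32 via eth1 (matched /12)


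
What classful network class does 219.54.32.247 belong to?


First octet: 219
Binary: 11011011
110xxxxx -> Class C (192-223)
Class C, default mask 255.255.255.0 (/24)


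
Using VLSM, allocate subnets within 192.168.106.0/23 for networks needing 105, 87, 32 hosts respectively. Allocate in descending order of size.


105 hosts -> /25 (126 usable): 192.168.106.0/25
87 hosts -> /25 (126 usable): 192.168.106.128/25
32 hosts -> /26 (62 usable): 192.168.107.0/26
Allocation: 192.168.106.0/25 (105 hosts, 126 usable); 192.168.106.128/25 (87 hosts, 126 usable); 192.168.107.0/26 (32 hosts, 62 usable)


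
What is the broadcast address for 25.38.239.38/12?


Network: 25.32.0.0/12
Host bits = 20
Set all host bits to 1:
Broadcast: 25.47.255.255


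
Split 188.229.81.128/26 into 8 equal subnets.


New prefix = 26 + 3 = 29
Each subnet has 8 addresses
  188.229.81.128/29
  188.229.81.136/29
  188.229.81.144/29
  188.229.81.152/29
  188.229.81.160/29
  188.229.81.168/29
  188.229.81.176/29
  188.229.81.184/29
Subnets: 188.229.81.128/29, 188.229.81.136/29, 188.229.81.144/29, 188.229.81.152/29, 188.229.81.160/29, 188.229.81.168/29, 188.229.81.176/29, 188.229.81.184/29


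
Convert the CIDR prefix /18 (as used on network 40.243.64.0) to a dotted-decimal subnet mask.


/18 means 18 network bits, 14 host bits
Binary: 11111111111111111100000000000000
Mask: 255.255.192.0


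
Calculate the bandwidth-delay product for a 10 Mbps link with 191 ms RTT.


BDP = bandwidth * RTT
= 10 Mbps * 191 ms
= 10 * 1e6 * 191 / 1000 bits
= 1910000 bits
= 238750 bytes
= 233.1543 KB
BDP = 1910000 bits (238750 bytes)


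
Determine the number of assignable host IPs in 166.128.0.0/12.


Host bits = 32 - 12 = 20
Total addresses = 2^20 = 1048576
Usable = total - 2 (network and broadcast)
Usable hosts: 1048574


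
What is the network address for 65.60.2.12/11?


IP:   01000001.00111100.00000010.00001100
Mask: 11111111.11100000.00000000.00000000
AND operation:
Net:  01000001.00100000.00000000.00000000
Network: 65.32.0.0/11


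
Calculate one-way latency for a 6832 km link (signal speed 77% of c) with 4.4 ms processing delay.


Speed = 0.77 * 3e5 km/s = 231000 km/s
Propagation delay = 6832 / 231000 = 0.0296 s = 29.5758 ms
Processing delay = 4.4 ms
Total one-way latency = 33.9758 ms


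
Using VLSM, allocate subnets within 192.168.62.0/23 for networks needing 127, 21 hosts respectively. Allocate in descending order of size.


127 hosts -> /24 (254 usable): 192.168.62.0/24
21 hosts -> /27 (30 usable): 192.168.63.0/27
Allocation: 192.168.62.0/24 (127 hosts, 254 usable); 192.168.63.0/27 (21 hosts, 30 usable)


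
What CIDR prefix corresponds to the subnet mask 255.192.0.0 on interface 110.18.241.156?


Binary: 11111111.11000000.00000000.00000000
Count leading 1s
Prefix: /10


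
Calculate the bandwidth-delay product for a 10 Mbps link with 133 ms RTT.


BDP = bandwidth * RTT
= 10 Mbps * 133 ms
= 10 * 1e6 * 133 / 1000 bits
= 1330000 bits
= 166250 bytes
= 162.3535 KB
BDP = 1330000 bits (166250 bytes)


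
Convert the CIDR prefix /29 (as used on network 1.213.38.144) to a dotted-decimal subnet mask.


/29 means 29 network bits, 3 host bits
Binary: 11111111111111111111111111111000
Mask: 255.255.255.248


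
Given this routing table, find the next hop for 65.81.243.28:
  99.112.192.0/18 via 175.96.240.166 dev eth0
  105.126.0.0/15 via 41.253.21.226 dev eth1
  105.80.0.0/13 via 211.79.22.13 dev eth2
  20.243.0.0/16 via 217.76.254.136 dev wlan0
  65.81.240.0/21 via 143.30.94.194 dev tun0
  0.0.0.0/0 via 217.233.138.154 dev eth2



Longest prefix match for 65.81.243.28:
  /18 99.112.192.0: no
  /15 105.126.0.0: no
  /13 105.80.0.0: no
  /16 20.243.0.0: no
  /21 65.81.240.0: MATCH
  /0 0.0.0.0: MATCH
Selected: next-hop 143.30.94.194 via tun0 (matched /21)


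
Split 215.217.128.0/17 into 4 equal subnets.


New prefix = 17 + 2 = 19
Each subnet has 8192 addresses
  215.217.128.0/19
  215.217.160.0/19
  215.217.192.0/19
  215.217.224.0/19
Subnets: 215.217.128.0/19, 215.217.160.0/19, 215.217.192.0/19, 215.217.224.0/19


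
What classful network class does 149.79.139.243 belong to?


First octet: 149
Binary: 10010101
10xxxxxx -> Class B (128-191)
Class B, default mask 255.255.0.0 (/16)


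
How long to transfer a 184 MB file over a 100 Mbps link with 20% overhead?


Effective throughput = 100 * (1 - 20/100) = 80 Mbps
File size in Mb = 184 * 8 = 1472 Mb
Time = 1472 / 80
Time = 18.4 seconds


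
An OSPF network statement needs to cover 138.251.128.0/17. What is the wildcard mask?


Subnet mask: 255.255.128.0
Wildcard = 255.255.255.255 - subnet mask
255 - 255 = 0
255 - 255 = 0
255 - 128 = 127
255 - 0 = 255
Wildcard: 0.0.127.255


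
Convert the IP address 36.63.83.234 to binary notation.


36 = 00100100
63 = 00111111
83 = 01010011
234 = 11101010
Binary: 00100100.00111111.01010011.11101010


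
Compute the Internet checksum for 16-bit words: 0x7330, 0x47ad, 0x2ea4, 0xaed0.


Sum all words (with carry folding):
+ 0x7330 = 0x7330
+ 0x47ad = 0xbadd
+ 0x2ea4 = 0xe981
+ 0xaed0 = 0x9852
One's complement: ~0x9852
Checksum = 0x67ad


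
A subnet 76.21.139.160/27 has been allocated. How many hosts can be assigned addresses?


Host bits = 32 - 27 = 5
Total addresses = 2^5 = 32
Usable = total - 2 (network and broadcast)
Usable hosts: 30


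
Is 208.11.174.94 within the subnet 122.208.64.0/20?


Subnet network: 122.208.64.0
Test IP AND mask: 208.11.160.0
No, 208.11.174.94 is not in 122.208.64.0/20


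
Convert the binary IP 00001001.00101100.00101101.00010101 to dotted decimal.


00001001 = 9
00101100 = 44
00101101 = 45
00010101 = 21
IP: 9.44.45.21


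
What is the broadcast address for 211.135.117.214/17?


Network: 211.135.0.0/17
Host bits = 15
Set all host bits to 1:
Broadcast: 211.135.127.255


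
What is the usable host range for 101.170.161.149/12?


Network: 101.160.0.0
Broadcast: 101.175.255.255
First usable = network + 1
Last usable = broadcast - 1
Range: 101.160.0.1 to 101.175.255.254


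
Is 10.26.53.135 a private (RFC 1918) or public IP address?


RFC 1918 private ranges:
  10.0.0.0/8 (10.0.0.0 - 10.255.255.255)
  172.16.0.0/12 (172.16.0.0 - 172.31.255.255)
  192.168.0.0/16 (192.168.0.0 - 192.168.255.255)
Private (in 10.0.0.0/8)


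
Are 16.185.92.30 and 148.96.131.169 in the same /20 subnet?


Mask: 255.255.240.0
16.185.92.30 AND mask = 16.185.80.0
148.96.131.169 AND mask = 148.96.128.0
No, different subnets (16.185.80.0 vs 148.96.128.0)


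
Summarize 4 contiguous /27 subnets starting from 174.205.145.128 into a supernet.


Original prefix: /27
Number of subnets: 4 = 2^2
New prefix = 27 - 2 = 25
Supernet: 174.205.145.128/25


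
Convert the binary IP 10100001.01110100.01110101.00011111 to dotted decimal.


10100001 = 161
01110100 = 116
01110101 = 117
00011111 = 31
IP: 161.116.117.31


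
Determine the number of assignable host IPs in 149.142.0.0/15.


Host bits = 32 - 15 = 17
Total addresses = 2^17 = 131072
Usable = total - 2 (network and broadcast)
Usable hosts: 131070


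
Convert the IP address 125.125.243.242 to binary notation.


125 = 01111101
125 = 01111101
243 = 11110011
242 = 11110010
Binary: 01111101.01111101.11110011.11110010


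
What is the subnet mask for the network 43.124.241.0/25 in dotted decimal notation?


/25 means 25 network bits, 7 host bits
Binary: 11111111111111111111111110000000
Mask: 255.255.255.128


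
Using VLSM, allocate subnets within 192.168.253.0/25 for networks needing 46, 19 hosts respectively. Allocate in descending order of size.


46 hosts -> /26 (62 usable): 192.168.253.0/26
19 hosts -> /27 (30 usable): 192.168.253.64/27
Allocation: 192.168.253.0/26 (46 hosts, 62 usable); 192.168.253.64/27 (19 hosts, 30 usable)


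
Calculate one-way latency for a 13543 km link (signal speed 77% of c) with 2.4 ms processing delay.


Speed = 0.77 * 3e5 km/s = 231000 km/s
Propagation delay = 13543 / 231000 = 0.0586 s = 58.6277 ms
Processing delay = 2.4 ms
Total one-way latency = 61.0277 ms


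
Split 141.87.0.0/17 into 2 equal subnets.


New prefix = 17 + 1 = 18
Each subnet has 16384 addresses
  141.87.0.0/18
  141.87.64.0/18
Subnets: 141.87.0.0/18, 141.87.64.0/18


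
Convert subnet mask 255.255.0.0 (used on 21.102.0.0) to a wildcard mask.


Subnet mask: 255.255.0.0
Wildcard = 255.255.255.255 - subnet mask
255 - 255 = 0
255 - 255 = 0
255 - 0 = 255
255 - 0 = 255
Wildcard: 0.0.255.255


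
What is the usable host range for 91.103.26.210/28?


Network: 91.103.26.208
Broadcast: 91.103.26.223
First usable = network + 1
Last usable = broadcast - 1
Range: 91.103.26.209 to 91.103.26.222


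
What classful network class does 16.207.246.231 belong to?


First octet: 16
Binary: 00010000
0xxxxxxx -> Class A (1-126)
Class A, default mask 255.0.0.0 (/8)


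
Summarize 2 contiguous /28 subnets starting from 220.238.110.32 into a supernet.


Original prefix: /28
Number of subnets: 2 = 2^1
New prefix = 28 - 1 = 27
Supernet: 220.238.110.32/27


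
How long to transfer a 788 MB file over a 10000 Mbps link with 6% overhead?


Effective throughput = 10000 * (1 - 6/100) = 9400 Mbps
File size in Mb = 788 * 8 = 6304 Mb
Time = 6304 / 9400
Time = 0.6706 seconds


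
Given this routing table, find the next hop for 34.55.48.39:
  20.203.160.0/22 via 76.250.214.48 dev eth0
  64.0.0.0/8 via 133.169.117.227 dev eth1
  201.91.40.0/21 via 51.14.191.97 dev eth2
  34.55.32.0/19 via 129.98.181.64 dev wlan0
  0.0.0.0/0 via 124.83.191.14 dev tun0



Longest prefix match for 34.55.48.39:
  /22 20.203.160.0: no
  /8 64.0.0.0: no
  /21 201.91.40.0: no
  /19 34.55.32.0: MATCH
  /0 0.0.0.0: MATCH
Selected: next-hop 129.98.181.64 via wlan0 (matched /19)


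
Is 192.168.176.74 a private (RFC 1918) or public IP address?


RFC 1918 private ranges:
  10.0.0.0/8 (10.0.0.0 - 10.255.255.255)
  172.16.0.0/12 (172.16.0.0 - 172.31.255.255)
  192.168.0.0/16 (192.168.0.0 - 192.168.255.255)
Private (in 192.168.0.0/16)


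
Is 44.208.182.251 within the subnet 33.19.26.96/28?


Subnet network: 33.19.26.96
Test IP AND mask: 44.208.182.240
No, 44.208.182.251 is not in 33.19.26.96/28


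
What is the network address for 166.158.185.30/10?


IP:   10100110.10011110.10111001.00011110
Mask: 11111111.11000000.00000000.00000000
AND operation:
Net:  10100110.10000000.00000000.00000000
Network: 166.128.0.0/10


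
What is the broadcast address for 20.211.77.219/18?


Network: 20.211.64.0/18
Host bits = 14
Set all host bits to 1:
Broadcast: 20.211.127.255


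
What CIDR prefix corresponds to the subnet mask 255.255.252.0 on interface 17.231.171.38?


Binary: 11111111.11111111.11111100.00000000
Count leading 1s
Prefix: /22


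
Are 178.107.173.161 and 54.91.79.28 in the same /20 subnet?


Mask: 255.255.240.0
178.107.173.161 AND mask = 178.107.160.0
54.91.79.28 AND mask = 54.91.64.0
No, different subnets (178.107.160.0 vs 54.91.64.0)


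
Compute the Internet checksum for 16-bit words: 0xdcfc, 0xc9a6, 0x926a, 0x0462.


Sum all words (with carry folding):
+ 0xdcfc = 0xdcfc
+ 0xc9a6 = 0xa6a3
+ 0x926a = 0x390e
+ 0x0462 = 0x3d70
One's complement: ~0x3d70
Checksum = 0xc28f


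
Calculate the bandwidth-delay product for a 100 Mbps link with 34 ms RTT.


BDP = bandwidth * RTT
= 100 Mbps * 34 ms
= 100 * 1e6 * 34 / 1000 bits
= 3400000 bits
= 425000 bytes
= 415.0391 KB
BDP = 3400000 bits (425000 bytes)


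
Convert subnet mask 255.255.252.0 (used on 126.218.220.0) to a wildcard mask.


Subnet mask: 255.255.252.0
Wildcard = 255.255.255.255 - subnet mask
255 - 255 = 0
255 - 255 = 0
255 - 252 = 3
255 - 0 = 255
Wildcard: 0.0.3.255


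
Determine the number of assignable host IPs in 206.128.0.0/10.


Host bits = 32 - 10 = 22
Total addresses = 2^22 = 4194304
Usable = total - 2 (network and broadcast)
Usable hosts: 4194302


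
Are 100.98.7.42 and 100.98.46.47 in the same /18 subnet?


Mask: 255.255.192.0
100.98.7.42 AND mask = 100.98.0.0
100.98.46.47 AND mask = 100.98.0.0
Yes, same subnet (100.98.0.0)


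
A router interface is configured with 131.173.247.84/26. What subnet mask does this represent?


/26 means 26 network bits, 6 host bits
Binary: 11111111111111111111111111000000
Mask: 255.255.255.192


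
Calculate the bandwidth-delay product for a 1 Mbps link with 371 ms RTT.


BDP = bandwidth * RTT
= 1 Mbps * 371 ms
= 1 * 1e6 * 371 / 1000 bits
= 371000 bits
= 46375 bytes
= 45.2881 KB
BDP = 371000 bits (46375 bytes)


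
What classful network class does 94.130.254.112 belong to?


First octet: 94
Binary: 01011110
0xxxxxxx -> Class A (1-126)
Class A, default mask 255.0.0.0 (/8)


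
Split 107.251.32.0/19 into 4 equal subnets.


New prefix = 19 + 2 = 21
Each subnet has 2048 addresses
  107.251.32.0/21
  107.251.40.0/21
  107.251.48.0/21
  107.251.56.0/21
Subnets: 107.251.32.0/21, 107.251.40.0/21, 107.251.48.0/21, 107.251.56.0/21


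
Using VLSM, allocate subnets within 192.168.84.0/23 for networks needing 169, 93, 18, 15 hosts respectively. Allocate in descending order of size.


169 hosts -> /24 (254 usable): 192.168.84.0/24
93 hosts -> /25 (126 usable): 192.168.85.0/25
18 hosts -> /27 (30 usable): 192.168.85.128/27
15 hosts -> /27 (30 usable): 192.168.85.160/27
Allocation: 192.168.84.0/24 (169 hosts, 254 usable); 192.168.85.0/25 (93 hosts, 126 usable); 192.168.85.128/27 (18 hosts, 30 usable); 192.168.85.160/27 (15 hosts, 30 usable)


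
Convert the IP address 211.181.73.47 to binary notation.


211 = 11010011
181 = 10110101
73 = 01001001
47 = 00101111
Binary: 11010011.10110101.01001001.00101111


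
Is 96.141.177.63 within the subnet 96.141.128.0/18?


Subnet network: 96.141.128.0
Test IP AND mask: 96.141.128.0
Yes, 96.141.177.63 is in 96.141.128.0/18


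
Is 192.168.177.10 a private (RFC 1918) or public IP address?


RFC 1918 private ranges:
  10.0.0.0/8 (10.0.0.0 - 10.255.255.255)
  172.16.0.0/12 (172.16.0.0 - 172.31.255.255)
  192.168.0.0/16 (192.168.0.0 - 192.168.255.255)
Private (in 192.168.0.0/16)


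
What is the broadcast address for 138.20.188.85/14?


Network: 138.20.0.0/14
Host bits = 18
Set all host bits to 1:
Broadcast: 138.23.255.255


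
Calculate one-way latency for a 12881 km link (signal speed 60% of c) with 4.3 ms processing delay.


Speed = 0.6 * 3e5 km/s = 180000 km/s
Propagation delay = 12881 / 180000 = 0.0716 s = 71.5611 ms
Processing delay = 4.3 ms
Total one-way latency = 75.8611 ms


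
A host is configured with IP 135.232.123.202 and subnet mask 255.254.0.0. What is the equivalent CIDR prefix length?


Binary: 11111111.11111110.00000000.00000000
Count leading 1s
Prefix: /15


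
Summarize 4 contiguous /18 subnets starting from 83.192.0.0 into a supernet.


Original prefix: /18
Number of subnets: 4 = 2^2
New prefix = 18 - 2 = 16
Supernet: 83.192.0.0/16


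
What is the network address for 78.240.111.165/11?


IP:   01001110.11110000.01101111.10100101
Mask: 11111111.11100000.00000000.00000000
AND operation:
Net:  01001110.11100000.00000000.00000000
Network: 78.224.0.0/11


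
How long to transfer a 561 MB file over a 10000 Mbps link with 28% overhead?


Effective throughput = 10000 * (1 - 28/100) = 7200 Mbps
File size in Mb = 561 * 8 = 4488 Mb
Time = 4488 / 7200
Time = 0.6233 seconds


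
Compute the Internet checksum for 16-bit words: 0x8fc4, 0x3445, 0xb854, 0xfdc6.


Sum all words (with carry folding):
+ 0x8fc4 = 0x8fc4
+ 0x3445 = 0xc409
+ 0xb854 = 0x7c5e
+ 0xfdc6 = 0x7a25
One's complement: ~0x7a25
Checksum = 0x85da


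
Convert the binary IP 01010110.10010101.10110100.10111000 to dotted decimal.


01010110 = 86
10010101 = 149
10110100 = 180
10111000 = 184
IP: 86.149.180.184


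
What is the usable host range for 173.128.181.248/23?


Network: 173.128.180.0
Broadcast: 173.128.181.255
First usable = network + 1
Last usable = broadcast - 1
Range: 173.128.180.1 to 173.128.181.254


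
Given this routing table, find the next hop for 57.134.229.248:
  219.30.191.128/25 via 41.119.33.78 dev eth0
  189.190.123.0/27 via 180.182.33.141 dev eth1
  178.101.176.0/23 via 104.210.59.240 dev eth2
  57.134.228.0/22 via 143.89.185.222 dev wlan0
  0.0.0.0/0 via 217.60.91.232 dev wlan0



Longest prefix match for 57.134.229.248:
  /25 219.30.191.128: no
  /27 189.190.123.0: no
  /23 178.101.176.0: no
  /22 57.134.228.0: MATCH
  /0 0.0.0.0: MATCH
Selected: next-hop 143.89.185.222 via wlan0 (matched /22)


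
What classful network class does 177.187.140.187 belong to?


First octet: 177
Binary: 10110001
10xxxxxx -> Class B (128-191)
Class B, default mask 255.255.0.0 (/16)


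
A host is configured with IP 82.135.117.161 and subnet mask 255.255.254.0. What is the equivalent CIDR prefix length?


Binary: 11111111.11111111.11111110.00000000
Count leading 1s
Prefix: /23


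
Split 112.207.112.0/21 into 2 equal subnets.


New prefix = 21 + 1 = 22
Each subnet has 1024 addresses
  112.207.112.0/22
  112.207.116.0/22
Subnets: 112.207.112.0/22, 112.207.116.0/22


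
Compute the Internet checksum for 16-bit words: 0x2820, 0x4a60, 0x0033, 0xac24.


Sum all words (with carry folding):
+ 0x2820 = 0x2820
+ 0x4a60 = 0x7280
+ 0x0033 = 0x72b3
+ 0xac24 = 0x1ed8
One's complement: ~0x1ed8
Checksum = 0xe127


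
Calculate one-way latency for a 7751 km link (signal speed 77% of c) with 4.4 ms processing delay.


Speed = 0.77 * 3e5 km/s = 231000 km/s
Propagation delay = 7751 / 231000 = 0.0336 s = 33.5541 ms
Processing delay = 4.4 ms
Total one-way latency = 37.9541 ms


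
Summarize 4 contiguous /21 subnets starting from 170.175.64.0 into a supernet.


Original prefix: /21
Number of subnets: 4 = 2^2
New prefix = 21 - 2 = 19
Supernet: 170.175.64.0/19


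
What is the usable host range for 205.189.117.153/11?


Network: 205.160.0.0
Broadcast: 205.191.255.255
First usable = network + 1
Last usable = broadcast - 1
Range: 205.160.0.1 to 205.191.255.254


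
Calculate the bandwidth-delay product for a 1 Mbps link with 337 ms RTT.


BDP = bandwidth * RTT
= 1 Mbps * 337 ms
= 1 * 1e6 * 337 / 1000 bits
= 337000 bits
= 42125 bytes
= 41.1377 KB
BDP = 337000 bits (42125 bytes)


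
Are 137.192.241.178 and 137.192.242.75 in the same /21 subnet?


Mask: 255.255.248.0
137.192.241.178 AND mask = 137.192.240.0
137.192.242.75 AND mask = 137.192.240.0
Yes, same subnet (137.192.240.0)


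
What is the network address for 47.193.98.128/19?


IP:   00101111.11000001.01100010.10000000
Mask: 11111111.11111111.11100000.00000000
AND operation:
Net:  00101111.11000001.01100000.00000000
Network: 47.193.96.0/19


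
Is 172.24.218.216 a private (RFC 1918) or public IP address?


RFC 1918 private ranges:
  10.0.0.0/8 (10.0.0.0 - 10.255.255.255)
  172.16.0.0/12 (172.16.0.0 - 172.31.255.255)
  192.168.0.0/16 (192.168.0.0 - 192.168.255.255)
Private (in 172.16.0.0/12)


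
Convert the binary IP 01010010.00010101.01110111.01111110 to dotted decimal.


01010010 = 82
00010101 = 21
01110111 = 119
01111110 = 126
IP: 82.21.119.126


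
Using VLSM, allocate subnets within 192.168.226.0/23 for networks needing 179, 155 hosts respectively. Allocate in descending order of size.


179 hosts -> /24 (254 usable): 192.168.226.0/24
155 hosts -> /24 (254 usable): 192.168.227.0/24
Allocation: 192.168.226.0/24 (179 hosts, 254 usable); 192.168.227.0/24 (155 hosts, 254 usable)


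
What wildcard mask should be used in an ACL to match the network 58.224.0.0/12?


Subnet mask: 255.240.0.0
Wildcard = 255.255.255.255 - subnet mask
255 - 255 = 0
255 - 240 = 15
255 - 0 = 255
255 - 0 = 255
Wildcard: 0.15.255.255


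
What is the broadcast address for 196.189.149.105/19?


Network: 196.189.128.0/19
Host bits = 13
Set all host bits to 1:
Broadcast: 196.189.159.255


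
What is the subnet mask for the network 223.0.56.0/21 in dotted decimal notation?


/21 means 21 network bits, 11 host bits
Binary: 11111111111111111111100000000000
Mask: 255.255.248.0


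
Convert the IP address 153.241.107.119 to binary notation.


153 = 10011001
241 = 11110001
107 = 01101011
119 = 01110111
Binary: 10011001.11110001.01101011.01110111


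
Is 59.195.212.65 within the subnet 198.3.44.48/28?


Subnet network: 198.3.44.48
Test IP AND mask: 59.195.212.64
No, 59.195.212.65 is not in 198.3.44.48/28


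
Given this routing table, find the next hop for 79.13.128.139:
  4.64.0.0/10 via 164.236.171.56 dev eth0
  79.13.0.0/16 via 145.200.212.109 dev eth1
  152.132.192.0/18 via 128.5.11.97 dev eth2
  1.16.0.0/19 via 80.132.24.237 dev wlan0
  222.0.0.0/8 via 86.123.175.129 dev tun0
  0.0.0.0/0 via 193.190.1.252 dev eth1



Longest prefix match for 79.13.128.139:
  /10 4.64.0.0: no
  /16 79.13.0.0: MATCH
  /18 152.132.192.0: no
  /19 1.16.0.0: no
  /8 222.0.0.0: no
  /0 0.0.0.0: MATCH
Selected: next-hop 145.200.212.109 via eth1 (matched /16)


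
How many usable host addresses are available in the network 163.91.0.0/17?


Host bits = 32 - 17 = 15
Total addresses = 2^15 = 32768
Usable = total - 2 (network and broadcast)
Usable hosts: 32766


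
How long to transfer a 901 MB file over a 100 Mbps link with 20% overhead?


Effective throughput = 100 * (1 - 20/100) = 80 Mbps
File size in Mb = 901 * 8 = 7208 Mb
Time = 7208 / 80
Time = 90.1 seconds


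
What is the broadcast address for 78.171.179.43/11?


Network: 78.160.0.0/11
Host bits = 21
Set all host bits to 1:
Broadcast: 78.191.255.255


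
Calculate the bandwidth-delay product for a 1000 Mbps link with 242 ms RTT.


BDP = bandwidth * RTT
= 1000 Mbps * 242 ms
= 1000 * 1e6 * 242 / 1000 bits
= 242000000 bits
= 30250000 bytes
= 29541.0156 KB
BDP = 242000000 bits (30250000 bytes)


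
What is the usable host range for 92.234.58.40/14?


Network: 92.232.0.0
Broadcast: 92.235.255.255
First usable = network + 1
Last usable = broadcast - 1
Range: 92.232.0.1 to 92.235.255.254


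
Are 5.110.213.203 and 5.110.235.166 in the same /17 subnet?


Mask: 255.255.128.0
5.110.213.203 AND mask = 5.110.128.0
5.110.235.166 AND mask = 5.110.128.0
Yes, same subnet (5.110.128.0)


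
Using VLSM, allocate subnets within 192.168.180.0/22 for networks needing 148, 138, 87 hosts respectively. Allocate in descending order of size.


148 hosts -> /24 (254 usable): 192.168.180.0/24
138 hosts -> /24 (254 usable): 192.168.181.0/24
87 hosts -> /25 (126 usable): 192.168.182.0/25
Allocation: 192.168.180.0/24 (148 hosts, 254 usable); 192.168.181.0/24 (138 hosts, 254 usable); 192.168.182.0/25 (87 hosts, 126 usable)


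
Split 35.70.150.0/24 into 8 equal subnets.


New prefix = 24 + 3 = 27
Each subnet has 32 addresses
  35.70.150.0/27
  35.70.150.32/27
  35.70.150.64/27
  35.70.150.96/27
  35.70.150.128/27
  35.70.150.160/27
  35.70.150.192/27
  35.70.150.224/27
Subnets: 35.70.150.0/27, 35.70.150.32/27, 35.70.150.64/27, 35.70.150.96/27, 35.70.150.128/27, 35.70.150.160/27, 35.70.150.192/27, 35.70.150.224/27


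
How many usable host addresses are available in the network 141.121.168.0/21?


Host bits = 32 - 21 = 11
Total addresses = 2^11 = 2048
Usable = total - 2 (network and broadcast)
Usable hosts: 2046


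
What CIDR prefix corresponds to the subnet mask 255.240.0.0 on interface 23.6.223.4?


Binary: 11111111.11110000.00000000.00000000
Count leading 1s
Prefix: /12


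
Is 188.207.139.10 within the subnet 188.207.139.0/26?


Subnet network: 188.207.139.0
Test IP AND mask: 188.207.139.0
Yes, 188.207.139.10 is in 188.207.139.0/26


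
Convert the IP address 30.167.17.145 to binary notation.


30 = 00011110
167 = 10100111
17 = 00010001
145 = 10010001
Binary: 00011110.10100111.00010001.10010001


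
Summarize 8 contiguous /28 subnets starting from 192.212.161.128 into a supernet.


Original prefix: /28
Number of subnets: 8 = 2^3
New prefix = 28 - 3 = 25
Supernet: 192.212.161.128/25


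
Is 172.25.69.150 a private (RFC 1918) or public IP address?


RFC 1918 private ranges:
  10.0.0.0/8 (10.0.0.0 - 10.255.255.255)
  172.16.0.0/12 (172.16.0.0 - 172.31.255.255)
  192.168.0.0/16 (192.168.0.0 - 192.168.255.255)
Private (in 172.16.0.0/12)


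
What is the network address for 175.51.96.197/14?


IP:   10101111.00110011.01100000.11000101
Mask: 11111111.11111100.00000000.00000000
AND operation:
Net:  10101111.00110000.00000000.00000000
Network: 175.48.0.0/14


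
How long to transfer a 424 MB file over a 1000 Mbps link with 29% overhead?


Effective throughput = 1000 * (1 - 29/100) = 710 Mbps
File size in Mb = 424 * 8 = 3392 Mb
Time = 3392 / 710
Time = 4.7775 seconds


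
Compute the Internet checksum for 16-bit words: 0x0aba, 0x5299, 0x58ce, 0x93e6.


Sum all words (with carry folding):
+ 0x0aba = 0x0aba
+ 0x5299 = 0x5d53
+ 0x58ce = 0xb621
+ 0x93e6 = 0x4a08
One's complement: ~0x4a08
Checksum = 0xb5f7


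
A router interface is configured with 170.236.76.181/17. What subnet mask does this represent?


/17 means 17 network bits, 15 host bits
Binary: 11111111111111111000000000000000
Mask: 255.255.128.0


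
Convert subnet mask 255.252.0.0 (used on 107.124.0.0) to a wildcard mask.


Subnet mask: 255.252.0.0
Wildcard = 255.255.255.255 - subnet mask
255 - 255 = 0
255 - 252 = 3
255 - 0 = 255
255 - 0 = 255
Wildcard: 0.3.255.255


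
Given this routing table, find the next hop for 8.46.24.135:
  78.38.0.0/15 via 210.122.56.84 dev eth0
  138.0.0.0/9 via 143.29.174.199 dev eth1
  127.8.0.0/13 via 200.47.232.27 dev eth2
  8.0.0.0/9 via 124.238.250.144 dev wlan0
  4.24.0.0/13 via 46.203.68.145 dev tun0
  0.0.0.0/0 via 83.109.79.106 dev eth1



Longest prefix match for 8.46.24.135:
  /15 78.38.0.0: no
  /9 138.0.0.0: no
  /13 127.8.0.0: no
  /9 8.0.0.0: MATCH
  /13 4.24.0.0: no
  /0 0.0.0.0: MATCH
Selected: next-hop 124.238.250.144 via wlan0 (matched /9)


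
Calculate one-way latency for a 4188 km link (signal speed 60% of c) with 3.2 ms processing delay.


Speed = 0.6 * 3e5 km/s = 180000 km/s
Propagation delay = 4188 / 180000 = 0.0233 s = 23.2667 ms
Processing delay = 3.2 ms
Total one-way latency = 26.4667 ms


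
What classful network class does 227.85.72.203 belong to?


First octet: 227
Binary: 11100011
1110xxxx -> Class D (224-239)
Class D (multicast), default mask N/A


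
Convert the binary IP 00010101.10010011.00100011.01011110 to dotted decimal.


00010101 = 21
10010011 = 147
00100011 = 35
01011110 = 94
IP: 21.147.35.94


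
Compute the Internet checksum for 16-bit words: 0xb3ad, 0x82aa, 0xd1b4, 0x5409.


Sum all words (with carry folding):
+ 0xb3ad = 0xb3ad
+ 0x82aa = 0x3658
+ 0xd1b4 = 0x080d
+ 0x5409 = 0x5c16
One's complement: ~0x5c16
Checksum = 0xa3e9


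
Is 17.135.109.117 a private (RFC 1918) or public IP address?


RFC 1918 private ranges:
  10.0.0.0/8 (10.0.0.0 - 10.255.255.255)
  172.16.0.0/12 (172.16.0.0 - 172.31.255.255)
  192.168.0.0/16 (192.168.0.0 - 192.168.255.255)
Public (not in any RFC 1918 range)


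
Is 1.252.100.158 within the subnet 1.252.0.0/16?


Subnet network: 1.252.0.0
Test IP AND mask: 1.252.0.0
Yes, 1.252.100.158 is in 1.252.0.0/16


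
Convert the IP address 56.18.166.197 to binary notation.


56 = 00111000
18 = 00010010
166 = 10100110
197 = 11000101
Binary: 00111000.00010010.10100110.11000101


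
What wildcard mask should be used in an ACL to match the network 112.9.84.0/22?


Subnet mask: 255.255.252.0
Wildcard = 255.255.255.255 - subnet mask
255 - 255 = 0
255 - 255 = 0
255 - 252 = 3
255 - 0 = 255
Wildcard: 0.0.3.255


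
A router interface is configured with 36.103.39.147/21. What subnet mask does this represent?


/21 means 21 network bits, 11 host bits
Binary: 11111111111111111111100000000000
Mask: 255.255.248.0


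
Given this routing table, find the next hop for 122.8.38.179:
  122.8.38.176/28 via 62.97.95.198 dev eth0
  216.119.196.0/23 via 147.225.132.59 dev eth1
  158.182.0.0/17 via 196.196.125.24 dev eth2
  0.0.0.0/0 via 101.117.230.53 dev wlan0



Longest prefix match for 122.8.38.179:
  /28 122.8.38.176: MATCH
  /23 216.119.196.0: no
  /17 158.182.0.0: no
  /0 0.0.0.0: MATCH
Selected: next-hop 62.97.95.198 via eth0 (matched /28)


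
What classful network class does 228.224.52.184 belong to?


First octet: 228
Binary: 11100100
1110xxxx -> Class D (224-239)
Class D (multicast), default mask N/A


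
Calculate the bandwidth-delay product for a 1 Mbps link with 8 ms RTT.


BDP = bandwidth * RTT
= 1 Mbps * 8 ms
= 1 * 1e6 * 8 / 1000 bits
= 8000 bits
= 1000 bytes
BDP = 8000 bits (1000 bytes)


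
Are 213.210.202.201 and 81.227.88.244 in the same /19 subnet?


Mask: 255.255.224.0
213.210.202.201 AND mask = 213.210.192.0
81.227.88.244 AND mask = 81.227.64.0
No, different subnets (213.210.192.0 vs 81.227.64.0)


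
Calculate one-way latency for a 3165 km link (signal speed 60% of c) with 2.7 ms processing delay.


Speed = 0.6 * 3e5 km/s = 180000 km/s
Propagation delay = 3165 / 180000 = 0.0176 s = 17.5833 ms
Processing delay = 2.7 ms
Total one-way latency = 20.2833 ms


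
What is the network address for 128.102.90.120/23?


IP:   10000000.01100110.01011010.01111000
Mask: 11111111.11111111.11111110.00000000
AND operation:
Net:  10000000.01100110.01011010.00000000
Network: 128.102.90.0/23


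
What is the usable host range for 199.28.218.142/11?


Network: 199.0.0.0
Broadcast: 199.31.255.255
First usable = network + 1
Last usable = broadcast - 1
Range: 199.0.0.1 to 199.31.255.254


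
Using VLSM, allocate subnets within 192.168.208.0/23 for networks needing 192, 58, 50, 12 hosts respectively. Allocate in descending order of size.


192 hosts -> /24 (254 usable): 192.168.208.0/24
58 hosts -> /26 (62 usable): 192.168.209.0/26
50 hosts -> /26 (62 usable): 192.168.209.64/26
12 hosts -> /28 (14 usable): 192.168.209.128/28
Allocation: 192.168.208.0/24 (192 hosts, 254 usable); 192.168.209.0/26 (58 hosts, 62 usable); 192.168.209.64/26 (50 hosts, 62 usable); 192.168.209.128/28 (12 hosts, 14 usable)


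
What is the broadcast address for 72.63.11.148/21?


Network: 72.63.8.0/21
Host bits = 11
Set all host bits to 1:
Broadcast: 72.63.15.255


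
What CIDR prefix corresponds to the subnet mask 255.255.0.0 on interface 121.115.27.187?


Binary: 11111111.11111111.00000000.00000000
Count leading 1s
Prefix: /16


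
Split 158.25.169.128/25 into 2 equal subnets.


New prefix = 25 + 1 = 26
Each subnet has 64 addresses
  158.25.169.128/26
  158.25.169.192/26
Subnets: 158.25.169.128/26, 158.25.169.192/26


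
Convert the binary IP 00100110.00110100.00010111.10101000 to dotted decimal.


00100110 = 38
00110100 = 52
00010111 = 23
10101000 = 168
IP: 38.52.23.168


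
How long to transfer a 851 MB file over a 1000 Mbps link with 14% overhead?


Effective throughput = 1000 * (1 - 14/100) = 860 Mbps
File size in Mb = 851 * 8 = 6808 Mb
Time = 6808 / 860
Time = 7.9163 seconds


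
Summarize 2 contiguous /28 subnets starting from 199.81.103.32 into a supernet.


Original prefix: /28
Number of subnets: 2 = 2^1
New prefix = 28 - 1 = 27
Supernet: 199.81.103.32/27


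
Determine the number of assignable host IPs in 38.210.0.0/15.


Host bits = 32 - 15 = 17
Total addresses = 2^17 = 131072
Usable = total - 2 (network and broadcast)
Usable hosts: 131070


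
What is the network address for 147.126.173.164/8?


IP:   10010011.01111110.10101101.10100100
Mask: 11111111.00000000.00000000.00000000
AND operation:
Net:  10010011.00000000.00000000.00000000
Network: 147.0.0.0/8


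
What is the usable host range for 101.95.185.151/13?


Network: 101.88.0.0
Broadcast: 101.95.255.255
First usable = network + 1
Last usable = broadcast - 1
Range: 101.88.0.1 to 101.95.255.254


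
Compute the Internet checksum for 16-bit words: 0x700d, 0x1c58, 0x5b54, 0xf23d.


Sum all words (with carry folding):
+ 0x700d = 0x700d
+ 0x1c58 = 0x8c65
+ 0x5b54 = 0xe7b9
+ 0xf23d = 0xd9f7
One's complement: ~0xd9f7
Checksum = 0x2608


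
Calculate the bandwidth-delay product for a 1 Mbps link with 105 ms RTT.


BDP = bandwidth * RTT
= 1 Mbps * 105 ms
= 1 * 1e6 * 105 / 1000 bits
= 105000 bits
= 13125 bytes
= 12.8174 KB
BDP = 105000 bits (13125 bytes)


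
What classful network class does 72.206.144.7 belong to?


First octet: 72
Binary: 01001000
0xxxxxxx -> Class A (1-126)
Class A, default mask 255.0.0.0 (/8)


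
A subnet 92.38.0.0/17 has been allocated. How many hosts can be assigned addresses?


Host bits = 32 - 17 = 15
Total addresses = 2^15 = 32768
Usable = total - 2 (network and broadcast)
Usable hosts: 32766


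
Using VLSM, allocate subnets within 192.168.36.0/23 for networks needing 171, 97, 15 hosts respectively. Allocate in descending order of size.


171 hosts -> /24 (254 usable): 192.168.36.0/24
97 hosts -> /25 (126 usable): 192.168.37.0/25
15 hosts -> /27 (30 usable): 192.168.37.128/27
Allocation: 192.168.36.0/24 (171 hosts, 254 usable); 192.168.37.0/25 (97 hosts, 126 usable); 192.168.37.128/27 (15 hosts, 30 usable)


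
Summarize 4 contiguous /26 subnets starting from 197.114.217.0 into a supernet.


Original prefix: /26
Number of subnets: 4 = 2^2
New prefix = 26 - 2 = 24
Supernet: 197.114.217.0/24


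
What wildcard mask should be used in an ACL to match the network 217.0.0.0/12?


Subnet mask: 255.240.0.0
Wildcard = 255.255.255.255 - subnet mask
255 - 255 = 0
255 - 240 = 15
255 - 0 = 255
255 - 0 = 255
Wildcard: 0.15.255.255


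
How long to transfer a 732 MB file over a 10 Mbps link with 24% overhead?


Effective throughput = 10 * (1 - 24/100) = 7.6 Mbps
File size in Mb = 732 * 8 = 5856 Mb
Time = 5856 / 7.6
Time = 770.5263 seconds


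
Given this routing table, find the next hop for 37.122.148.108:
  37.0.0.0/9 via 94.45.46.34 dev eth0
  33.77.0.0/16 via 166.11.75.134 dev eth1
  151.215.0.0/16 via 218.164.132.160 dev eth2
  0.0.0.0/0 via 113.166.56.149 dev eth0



Longest prefix match for 37.122.148.108:
  /9 37.0.0.0: MATCH
  /16 33.77.0.0: no
  /16 151.215.0.0: no
  /0 0.0.0.0: MATCH
Selected: next-hop 94.45.46.34 via eth0 (matched /9)


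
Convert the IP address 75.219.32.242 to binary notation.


75 = 01001011
219 = 11011011
32 = 00100000
242 = 11110010
Binary: 01001011.11011011.00100000.11110010


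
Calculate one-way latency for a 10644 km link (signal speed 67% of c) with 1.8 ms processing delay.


Speed = 0.67 * 3e5 km/s = 201000 km/s
Propagation delay = 10644 / 201000 = 0.053 s = 52.9552 ms
Processing delay = 1.8 ms
Total one-way latency = 54.7552 ms


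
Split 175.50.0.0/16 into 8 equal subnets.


New prefix = 16 + 3 = 19
Each subnet has 8192 addresses
  175.50.0.0/19
  175.50.32.0/19
  175.50.64.0/19
  175.50.96.0/19
  175.50.128.0/19
  175.50.160.0/19
  175.50.192.0/19
  175.50.224.0/19
Subnets: 175.50.0.0/19, 175.50.32.0/19, 175.50.64.0/19, 175.50.96.0/19, 175.50.128.0/19, 175.50.160.0/19, 175.50.192.0/19, 175.50.224.0/19


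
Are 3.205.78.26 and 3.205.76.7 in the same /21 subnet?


Mask: 255.255.248.0
3.205.78.26 AND mask = 3.205.72.0
3.205.76.7 AND mask = 3.205.72.0
Yes, same subnet (3.205.72.0)


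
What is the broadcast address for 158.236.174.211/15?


Network: 158.236.0.0/15
Host bits = 17
Set all host bits to 1:
Broadcast: 158.237.255.255


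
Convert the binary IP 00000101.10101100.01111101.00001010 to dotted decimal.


00000101 = 5
10101100 = 172
01111101 = 125
00001010 = 10
IP: 5.172.125.10


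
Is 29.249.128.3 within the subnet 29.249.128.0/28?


Subnet network: 29.249.128.0
Test IP AND mask: 29.249.128.0
Yes, 29.249.128.3 is in 29.249.128.0/28


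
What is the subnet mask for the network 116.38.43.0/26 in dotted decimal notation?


/26 means 26 network bits, 6 host bits
Binary: 11111111111111111111111111000000
Mask: 255.255.255.192


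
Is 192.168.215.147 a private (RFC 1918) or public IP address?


RFC 1918 private ranges:
  10.0.0.0/8 (10.0.0.0 - 10.255.255.255)
  172.16.0.0/12 (172.16.0.0 - 172.31.255.255)
  192.168.0.0/16 (192.168.0.0 - 192.168.255.255)
Private (in 192.168.0.0/16)


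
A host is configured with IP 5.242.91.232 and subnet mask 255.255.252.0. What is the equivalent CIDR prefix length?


Binary: 11111111.11111111.11111100.00000000
Count leading 1s
Prefix: /22


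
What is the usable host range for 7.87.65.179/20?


Network: 7.87.64.0
Broadcast: 7.87.79.255
First usable = network + 1
Last usable = broadcast - 1
Range: 7.87.64.1 to 7.87.79.254


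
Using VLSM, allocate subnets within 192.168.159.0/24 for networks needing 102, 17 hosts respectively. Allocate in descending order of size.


102 hosts -> /25 (126 usable): 192.168.159.0/25
17 hosts -> /27 (30 usable): 192.168.159.128/27
Allocation: 192.168.159.0/25 (102 hosts, 126 usable); 192.168.159.128/27 (17 hosts, 30 usable)


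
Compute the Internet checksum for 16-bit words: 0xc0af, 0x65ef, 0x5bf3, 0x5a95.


Sum all words (with carry folding):
+ 0xc0af = 0xc0af
+ 0x65ef = 0x269f
+ 0x5bf3 = 0x8292
+ 0x5a95 = 0xdd27
One's complement: ~0xdd27
Checksum = 0x22d8


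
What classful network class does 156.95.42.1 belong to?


First octet: 156
Binary: 10011100
10xxxxxx -> Class B (128-191)
Class B, default mask 255.255.0.0 (/16)


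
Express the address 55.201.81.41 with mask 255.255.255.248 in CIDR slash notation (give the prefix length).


Binary: 11111111.11111111.11111111.11111000
Count leading 1s
Prefix: /29


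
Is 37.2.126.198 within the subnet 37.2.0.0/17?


Subnet network: 37.2.0.0
Test IP AND mask: 37.2.0.0
Yes, 37.2.126.198 is in 37.2.0.0/17


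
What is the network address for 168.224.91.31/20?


IP:   10101000.11100000.01011011.00011111
Mask: 11111111.11111111.11110000.00000000
AND operation:
Net:  10101000.11100000.01010000.00000000
Network: 168.224.80.0/20
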